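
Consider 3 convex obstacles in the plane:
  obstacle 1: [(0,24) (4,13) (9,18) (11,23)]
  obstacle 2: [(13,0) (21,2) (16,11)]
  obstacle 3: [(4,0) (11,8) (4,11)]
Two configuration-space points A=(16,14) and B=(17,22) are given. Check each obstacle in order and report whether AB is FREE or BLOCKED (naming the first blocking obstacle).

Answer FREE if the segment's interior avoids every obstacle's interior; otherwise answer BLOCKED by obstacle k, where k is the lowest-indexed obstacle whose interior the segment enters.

FREE

Obstacle 1 [(0,24) (4,13) (9,18) (11,23)]:
  edge (0,24)–(4,13): clear
  edge (4,13)–(9,18): clear
  edge (9,18)–(11,23): clear
  edge (11,23)–(0,24): clear
  midpoint (33/2,18) outside
  → clear
Obstacle 2 [(13,0) (21,2) (16,11)]:
  edge (13,0)–(21,2): clear
  edge (21,2)–(16,11): clear
  edge (16,11)–(13,0): clear
  midpoint (33/2,18) outside
  → clear
Obstacle 3 [(4,0) (11,8) (4,11)]:
  edge (4,0)–(11,8): clear
  edge (11,8)–(4,11): clear
  edge (4,11)–(4,0): clear
  midpoint (33/2,18) outside
  → clear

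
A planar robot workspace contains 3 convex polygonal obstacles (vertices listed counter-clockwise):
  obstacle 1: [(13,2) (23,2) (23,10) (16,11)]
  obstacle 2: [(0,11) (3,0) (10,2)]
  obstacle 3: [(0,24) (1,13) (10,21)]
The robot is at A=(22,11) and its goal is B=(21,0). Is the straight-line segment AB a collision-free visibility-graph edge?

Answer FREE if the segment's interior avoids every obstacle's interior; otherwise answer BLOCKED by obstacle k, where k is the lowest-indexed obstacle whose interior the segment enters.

BLOCKED by obstacle 1

Obstacle 1 [(13,2) (23,2) (23,10) (16,11)]:
  edge (13,2)–(23,2): crosses AB
  edge (23,2)–(23,10): clear
  edge (23,10)–(16,11): crosses AB
  edge (16,11)–(13,2): clear
  → BLOCKED
Obstacle 2 [(0,11) (3,0) (10,2)]:
  edge (0,11)–(3,0): clear
  edge (3,0)–(10,2): clear
  edge (10,2)–(0,11): clear
  midpoint (43/2,11/2) outside
  → clear
Obstacle 3 [(0,24) (1,13) (10,21)]:
  edge (0,24)–(1,13): clear
  edge (1,13)–(10,21): clear
  edge (10,21)–(0,24): clear
  midpoint (43/2,11/2) outside
  → clear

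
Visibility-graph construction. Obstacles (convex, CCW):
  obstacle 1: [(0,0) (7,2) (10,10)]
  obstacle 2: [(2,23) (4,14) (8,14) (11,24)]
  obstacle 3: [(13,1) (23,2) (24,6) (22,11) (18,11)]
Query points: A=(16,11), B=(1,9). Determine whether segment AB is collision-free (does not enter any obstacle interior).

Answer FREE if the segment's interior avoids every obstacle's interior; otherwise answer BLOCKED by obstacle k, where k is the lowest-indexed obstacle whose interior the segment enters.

FREE

Obstacle 1 [(0,0) (7,2) (10,10)]:
  edge (0,0)–(7,2): clear
  edge (7,2)–(10,10): clear
  edge (10,10)–(0,0): clear
  midpoint (17/2,10) outside
  → clear
Obstacle 2 [(2,23) (4,14) (8,14) (11,24)]:
  edge (2,23)–(4,14): clear
  edge (4,14)–(8,14): clear
  edge (8,14)–(11,24): clear
  edge (11,24)–(2,23): clear
  midpoint (17/2,10) outside
  → clear
Obstacle 3 [(13,1) (23,2) (24,6) (22,11) (18,11)]:
  edge (13,1)–(23,2): clear
  edge (23,2)–(24,6): clear
  edge (24,6)–(22,11): clear
  edge (22,11)–(18,11): clear
  edge (18,11)–(13,1): clear
  midpoint (17/2,10) outside
  → clear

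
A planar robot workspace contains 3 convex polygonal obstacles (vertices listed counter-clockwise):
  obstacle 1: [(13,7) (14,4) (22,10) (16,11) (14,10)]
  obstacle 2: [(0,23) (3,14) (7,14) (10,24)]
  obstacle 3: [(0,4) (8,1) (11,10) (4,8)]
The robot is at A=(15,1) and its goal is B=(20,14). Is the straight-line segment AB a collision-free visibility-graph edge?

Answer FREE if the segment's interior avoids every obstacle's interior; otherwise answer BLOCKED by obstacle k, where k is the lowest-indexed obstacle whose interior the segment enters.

Obstacle 1 [(13,7) (14,4) (22,10) (16,11) (14,10)]:
  edge (13,7)–(14,4): clear
  edge (14,4)–(22,10): crosses AB
  edge (22,10)–(16,11): crosses AB
  edge (16,11)–(14,10): clear
  edge (14,10)–(13,7): clear
  → BLOCKED
Obstacle 2 [(0,23) (3,14) (7,14) (10,24)]:
  edge (0,23)–(3,14): clear
  edge (3,14)–(7,14): clear
  edge (7,14)–(10,24): clear
  edge (10,24)–(0,23): clear
  midpoint (35/2,15/2) outside
  → clear
Obstacle 3 [(0,4) (8,1) (11,10) (4,8)]:
  edge (0,4)–(8,1): clear
  edge (8,1)–(11,10): clear
  edge (11,10)–(4,8): clear
  edge (4,8)–(0,4): clear
  midpoint (35/2,15/2) outside
  → clear

BLOCKED by obstacle 1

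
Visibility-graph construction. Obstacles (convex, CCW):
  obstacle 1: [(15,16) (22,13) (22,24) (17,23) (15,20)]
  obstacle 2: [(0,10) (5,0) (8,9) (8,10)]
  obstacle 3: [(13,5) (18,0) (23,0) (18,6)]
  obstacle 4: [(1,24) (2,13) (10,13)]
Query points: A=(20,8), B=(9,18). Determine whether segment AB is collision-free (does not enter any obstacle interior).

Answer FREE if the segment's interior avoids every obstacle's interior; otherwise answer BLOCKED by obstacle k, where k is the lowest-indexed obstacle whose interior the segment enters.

Obstacle 1 [(15,16) (22,13) (22,24) (17,23) (15,20)]:
  edge (15,16)–(22,13): clear
  edge (22,13)–(22,24): clear
  edge (22,24)–(17,23): clear
  edge (17,23)–(15,20): clear
  edge (15,20)–(15,16): clear
  midpoint (29/2,13) outside
  → clear
Obstacle 2 [(0,10) (5,0) (8,9) (8,10)]:
  edge (0,10)–(5,0): clear
  edge (5,0)–(8,9): clear
  edge (8,9)–(8,10): clear
  edge (8,10)–(0,10): clear
  midpoint (29/2,13) outside
  → clear
Obstacle 3 [(13,5) (18,0) (23,0) (18,6)]:
  edge (13,5)–(18,0): clear
  edge (18,0)–(23,0): clear
  edge (23,0)–(18,6): clear
  edge (18,6)–(13,5): clear
  midpoint (29/2,13) outside
  → clear
Obstacle 4 [(1,24) (2,13) (10,13)]:
  edge (1,24)–(2,13): clear
  edge (2,13)–(10,13): clear
  edge (10,13)–(1,24): clear
  midpoint (29/2,13) outside
  → clear

FREE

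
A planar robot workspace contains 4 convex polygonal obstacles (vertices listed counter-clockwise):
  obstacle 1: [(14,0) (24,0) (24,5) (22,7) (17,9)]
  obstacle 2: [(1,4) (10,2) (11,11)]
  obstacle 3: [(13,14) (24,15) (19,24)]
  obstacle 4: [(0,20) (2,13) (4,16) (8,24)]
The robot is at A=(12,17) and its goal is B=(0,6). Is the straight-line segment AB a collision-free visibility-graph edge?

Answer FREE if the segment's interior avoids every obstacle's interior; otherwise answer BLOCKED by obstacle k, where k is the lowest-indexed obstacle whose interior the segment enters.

Obstacle 1 [(14,0) (24,0) (24,5) (22,7) (17,9)]:
  edge (14,0)–(24,0): clear
  edge (24,0)–(24,5): clear
  edge (24,5)–(22,7): clear
  edge (22,7)–(17,9): clear
  edge (17,9)–(14,0): clear
  midpoint (6,23/2) outside
  → clear
Obstacle 2 [(1,4) (10,2) (11,11)]:
  edge (1,4)–(10,2): clear
  edge (10,2)–(11,11): clear
  edge (11,11)–(1,4): clear
  midpoint (6,23/2) outside
  → clear
Obstacle 3 [(13,14) (24,15) (19,24)]:
  edge (13,14)–(24,15): clear
  edge (24,15)–(19,24): clear
  edge (19,24)–(13,14): clear
  midpoint (6,23/2) outside
  → clear
Obstacle 4 [(0,20) (2,13) (4,16) (8,24)]:
  edge (0,20)–(2,13): clear
  edge (2,13)–(4,16): clear
  edge (4,16)–(8,24): clear
  edge (8,24)–(0,20): clear
  midpoint (6,23/2) outside
  → clear

FREE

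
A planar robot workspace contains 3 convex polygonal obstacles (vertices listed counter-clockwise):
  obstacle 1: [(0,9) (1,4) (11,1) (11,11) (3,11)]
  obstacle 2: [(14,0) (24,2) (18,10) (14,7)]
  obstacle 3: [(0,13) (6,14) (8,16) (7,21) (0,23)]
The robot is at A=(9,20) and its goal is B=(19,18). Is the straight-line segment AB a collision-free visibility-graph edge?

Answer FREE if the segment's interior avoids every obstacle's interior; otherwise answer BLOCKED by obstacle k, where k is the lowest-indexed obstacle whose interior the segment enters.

FREE

Obstacle 1 [(0,9) (1,4) (11,1) (11,11) (3,11)]:
  edge (0,9)–(1,4): clear
  edge (1,4)–(11,1): clear
  edge (11,1)–(11,11): clear
  edge (11,11)–(3,11): clear
  edge (3,11)–(0,9): clear
  midpoint (14,19) outside
  → clear
Obstacle 2 [(14,0) (24,2) (18,10) (14,7)]:
  edge (14,0)–(24,2): clear
  edge (24,2)–(18,10): clear
  edge (18,10)–(14,7): clear
  edge (14,7)–(14,0): clear
  midpoint (14,19) outside
  → clear
Obstacle 3 [(0,13) (6,14) (8,16) (7,21) (0,23)]:
  edge (0,13)–(6,14): clear
  edge (6,14)–(8,16): clear
  edge (8,16)–(7,21): clear
  edge (7,21)–(0,23): clear
  edge (0,23)–(0,13): clear
  midpoint (14,19) outside
  → clear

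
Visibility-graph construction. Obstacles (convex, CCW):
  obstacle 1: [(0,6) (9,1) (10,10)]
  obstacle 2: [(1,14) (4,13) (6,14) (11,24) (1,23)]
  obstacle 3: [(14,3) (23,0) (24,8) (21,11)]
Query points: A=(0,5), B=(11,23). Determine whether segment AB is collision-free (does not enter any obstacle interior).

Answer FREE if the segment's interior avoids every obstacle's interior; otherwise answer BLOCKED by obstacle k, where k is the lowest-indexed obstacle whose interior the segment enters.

Obstacle 1 [(0,6) (9,1) (10,10)]:
  edge (0,6)–(9,1): crosses AB
  edge (9,1)–(10,10): clear
  edge (10,10)–(0,6): crosses AB
  → BLOCKED
Obstacle 2 [(1,14) (4,13) (6,14) (11,24) (1,23)]:
  edge (1,14)–(4,13): clear
  edge (4,13)–(6,14): crosses AB
  edge (6,14)–(11,24): crosses AB
  edge (11,24)–(1,23): clear
  edge (1,23)–(1,14): clear
  → BLOCKED
Obstacle 3 [(14,3) (23,0) (24,8) (21,11)]:
  edge (14,3)–(23,0): clear
  edge (23,0)–(24,8): clear
  edge (24,8)–(21,11): clear
  edge (21,11)–(14,3): clear
  midpoint (11/2,14) outside
  → clear

BLOCKED by obstacle 1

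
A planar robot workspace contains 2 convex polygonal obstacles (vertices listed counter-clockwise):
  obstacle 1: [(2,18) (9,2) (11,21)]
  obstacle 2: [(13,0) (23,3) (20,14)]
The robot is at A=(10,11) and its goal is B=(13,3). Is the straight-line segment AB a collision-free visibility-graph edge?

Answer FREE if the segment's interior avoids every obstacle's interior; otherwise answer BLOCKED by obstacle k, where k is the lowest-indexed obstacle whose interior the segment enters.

FREE

Obstacle 1 [(2,18) (9,2) (11,21)]:
  edge (2,18)–(9,2): clear
  edge (9,2)–(11,21): clear
  edge (11,21)–(2,18): clear
  midpoint (23/2,7) outside
  → clear
Obstacle 2 [(13,0) (23,3) (20,14)]:
  edge (13,0)–(23,3): clear
  edge (23,3)–(20,14): clear
  edge (20,14)–(13,0): clear
  midpoint (23/2,7) outside
  → clear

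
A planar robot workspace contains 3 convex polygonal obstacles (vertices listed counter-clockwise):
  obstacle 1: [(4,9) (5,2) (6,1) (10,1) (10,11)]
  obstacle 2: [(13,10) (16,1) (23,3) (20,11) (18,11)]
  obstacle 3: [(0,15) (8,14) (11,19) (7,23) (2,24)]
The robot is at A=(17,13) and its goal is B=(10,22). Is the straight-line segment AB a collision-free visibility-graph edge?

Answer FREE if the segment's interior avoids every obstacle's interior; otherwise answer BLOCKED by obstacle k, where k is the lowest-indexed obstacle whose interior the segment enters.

FREE

Obstacle 1 [(4,9) (5,2) (6,1) (10,1) (10,11)]:
  edge (4,9)–(5,2): clear
  edge (5,2)–(6,1): clear
  edge (6,1)–(10,1): clear
  edge (10,1)–(10,11): clear
  edge (10,11)–(4,9): clear
  midpoint (27/2,35/2) outside
  → clear
Obstacle 2 [(13,10) (16,1) (23,3) (20,11) (18,11)]:
  edge (13,10)–(16,1): clear
  edge (16,1)–(23,3): clear
  edge (23,3)–(20,11): clear
  edge (20,11)–(18,11): clear
  edge (18,11)–(13,10): clear
  midpoint (27/2,35/2) outside
  → clear
Obstacle 3 [(0,15) (8,14) (11,19) (7,23) (2,24)]:
  edge (0,15)–(8,14): clear
  edge (8,14)–(11,19): clear
  edge (11,19)–(7,23): clear
  edge (7,23)–(2,24): clear
  edge (2,24)–(0,15): clear
  midpoint (27/2,35/2) outside
  → clear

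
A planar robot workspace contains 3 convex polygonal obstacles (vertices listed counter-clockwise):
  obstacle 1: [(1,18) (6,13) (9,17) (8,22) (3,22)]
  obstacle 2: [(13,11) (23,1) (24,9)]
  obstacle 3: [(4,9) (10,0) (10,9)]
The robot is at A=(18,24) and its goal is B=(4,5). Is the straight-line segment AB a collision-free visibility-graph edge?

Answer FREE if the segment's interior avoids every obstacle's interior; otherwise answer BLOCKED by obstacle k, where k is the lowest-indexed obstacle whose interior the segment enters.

Obstacle 1 [(1,18) (6,13) (9,17) (8,22) (3,22)]:
  edge (1,18)–(6,13): clear
  edge (6,13)–(9,17): clear
  edge (9,17)–(8,22): clear
  edge (8,22)–(3,22): clear
  edge (3,22)–(1,18): clear
  midpoint (11,29/2) outside
  → clear
Obstacle 2 [(13,11) (23,1) (24,9)]:
  edge (13,11)–(23,1): clear
  edge (23,1)–(24,9): clear
  edge (24,9)–(13,11): clear
  midpoint (11,29/2) outside
  → clear
Obstacle 3 [(4,9) (10,0) (10,9)]:
  edge (4,9)–(10,0): crosses AB
  edge (10,0)–(10,9): clear
  edge (10,9)–(4,9): crosses AB
  → BLOCKED

BLOCKED by obstacle 3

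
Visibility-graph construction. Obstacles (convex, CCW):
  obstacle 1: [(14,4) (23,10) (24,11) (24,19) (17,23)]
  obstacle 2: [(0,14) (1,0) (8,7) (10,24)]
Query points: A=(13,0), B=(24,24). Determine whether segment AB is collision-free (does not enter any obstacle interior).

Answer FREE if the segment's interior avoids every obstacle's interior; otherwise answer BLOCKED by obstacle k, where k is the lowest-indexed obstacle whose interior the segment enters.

BLOCKED by obstacle 1

Obstacle 1 [(14,4) (23,10) (24,11) (24,19) (17,23)]:
  edge (14,4)–(23,10): crosses AB
  edge (23,10)–(24,11): clear
  edge (24,11)–(24,19): clear
  edge (24,19)–(17,23): crosses AB
  edge (17,23)–(14,4): clear
  → BLOCKED
Obstacle 2 [(0,14) (1,0) (8,7) (10,24)]:
  edge (0,14)–(1,0): clear
  edge (1,0)–(8,7): clear
  edge (8,7)–(10,24): clear
  edge (10,24)–(0,14): clear
  midpoint (37/2,12) outside
  → clear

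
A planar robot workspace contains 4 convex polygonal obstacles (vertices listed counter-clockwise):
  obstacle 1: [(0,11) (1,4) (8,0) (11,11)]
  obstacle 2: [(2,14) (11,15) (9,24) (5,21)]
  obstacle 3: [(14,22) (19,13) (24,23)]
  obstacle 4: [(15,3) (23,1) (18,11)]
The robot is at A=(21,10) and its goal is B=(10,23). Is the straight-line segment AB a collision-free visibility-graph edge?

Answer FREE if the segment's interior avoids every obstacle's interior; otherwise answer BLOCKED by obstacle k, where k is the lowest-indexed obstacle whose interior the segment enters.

Obstacle 1 [(0,11) (1,4) (8,0) (11,11)]:
  edge (0,11)–(1,4): clear
  edge (1,4)–(8,0): clear
  edge (8,0)–(11,11): clear
  edge (11,11)–(0,11): clear
  midpoint (31/2,33/2) outside
  → clear
Obstacle 2 [(2,14) (11,15) (9,24) (5,21)]:
  edge (2,14)–(11,15): clear
  edge (11,15)–(9,24): clear
  edge (9,24)–(5,21): clear
  edge (5,21)–(2,14): clear
  midpoint (31/2,33/2) outside
  → clear
Obstacle 3 [(14,22) (19,13) (24,23)]:
  edge (14,22)–(19,13): clear
  edge (19,13)–(24,23): clear
  edge (24,23)–(14,22): clear
  midpoint (31/2,33/2) outside
  → clear
Obstacle 4 [(15,3) (23,1) (18,11)]:
  edge (15,3)–(23,1): clear
  edge (23,1)–(18,11): clear
  edge (18,11)–(15,3): clear
  midpoint (31/2,33/2) outside
  → clear

FREE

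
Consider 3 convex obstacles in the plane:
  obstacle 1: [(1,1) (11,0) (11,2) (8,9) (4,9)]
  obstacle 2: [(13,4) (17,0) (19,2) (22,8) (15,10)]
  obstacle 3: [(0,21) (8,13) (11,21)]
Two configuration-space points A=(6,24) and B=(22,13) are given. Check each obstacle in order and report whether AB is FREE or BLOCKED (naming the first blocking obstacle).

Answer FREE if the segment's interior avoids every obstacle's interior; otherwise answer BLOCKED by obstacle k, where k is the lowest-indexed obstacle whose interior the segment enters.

BLOCKED by obstacle 3

Obstacle 1 [(1,1) (11,0) (11,2) (8,9) (4,9)]:
  edge (1,1)–(11,0): clear
  edge (11,0)–(11,2): clear
  edge (11,2)–(8,9): clear
  edge (8,9)–(4,9): clear
  edge (4,9)–(1,1): clear
  midpoint (14,37/2) outside
  → clear
Obstacle 2 [(13,4) (17,0) (19,2) (22,8) (15,10)]:
  edge (13,4)–(17,0): clear
  edge (17,0)–(19,2): clear
  edge (19,2)–(22,8): clear
  edge (22,8)–(15,10): clear
  edge (15,10)–(13,4): clear
  midpoint (14,37/2) outside
  → clear
Obstacle 3 [(0,21) (8,13) (11,21)]:
  edge (0,21)–(8,13): clear
  edge (8,13)–(11,21): crosses AB
  edge (11,21)–(0,21): crosses AB
  → BLOCKED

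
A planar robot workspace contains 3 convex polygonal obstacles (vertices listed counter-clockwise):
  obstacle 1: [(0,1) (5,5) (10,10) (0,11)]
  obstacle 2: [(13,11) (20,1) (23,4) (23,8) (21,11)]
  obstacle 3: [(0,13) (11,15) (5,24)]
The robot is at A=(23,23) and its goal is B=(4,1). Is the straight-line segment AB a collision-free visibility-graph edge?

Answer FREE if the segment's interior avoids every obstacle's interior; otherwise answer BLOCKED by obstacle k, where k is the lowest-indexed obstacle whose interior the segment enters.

Obstacle 1 [(0,1) (5,5) (10,10) (0,11)]:
  edge (0,1)–(5,5): clear
  edge (5,5)–(10,10): clear
  edge (10,10)–(0,11): clear
  edge (0,11)–(0,1): clear
  midpoint (27/2,12) outside
  → clear
Obstacle 2 [(13,11) (20,1) (23,4) (23,8) (21,11)]:
  edge (13,11)–(20,1): clear
  edge (20,1)–(23,4): clear
  edge (23,4)–(23,8): clear
  edge (23,8)–(21,11): clear
  edge (21,11)–(13,11): clear
  midpoint (27/2,12) outside
  → clear
Obstacle 3 [(0,13) (11,15) (5,24)]:
  edge (0,13)–(11,15): clear
  edge (11,15)–(5,24): clear
  edge (5,24)–(0,13): clear
  midpoint (27/2,12) outside
  → clear

FREE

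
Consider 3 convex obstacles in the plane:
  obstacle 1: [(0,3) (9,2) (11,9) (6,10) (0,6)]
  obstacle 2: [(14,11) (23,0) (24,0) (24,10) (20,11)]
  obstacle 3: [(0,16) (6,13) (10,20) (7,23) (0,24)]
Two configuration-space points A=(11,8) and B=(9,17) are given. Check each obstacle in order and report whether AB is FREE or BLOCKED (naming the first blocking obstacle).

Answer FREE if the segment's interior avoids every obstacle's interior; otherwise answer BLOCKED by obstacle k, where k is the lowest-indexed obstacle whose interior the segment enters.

BLOCKED by obstacle 1

Obstacle 1 [(0,3) (9,2) (11,9) (6,10) (0,6)]:
  edge (0,3)–(9,2): clear
  edge (9,2)–(11,9): crosses AB
  edge (11,9)–(6,10): crosses AB
  edge (6,10)–(0,6): clear
  edge (0,6)–(0,3): clear
  → BLOCKED
Obstacle 2 [(14,11) (23,0) (24,0) (24,10) (20,11)]:
  edge (14,11)–(23,0): clear
  edge (23,0)–(24,0): clear
  edge (24,0)–(24,10): clear
  edge (24,10)–(20,11): clear
  edge (20,11)–(14,11): clear
  midpoint (10,25/2) outside
  → clear
Obstacle 3 [(0,16) (6,13) (10,20) (7,23) (0,24)]:
  edge (0,16)–(6,13): clear
  edge (6,13)–(10,20): clear
  edge (10,20)–(7,23): clear
  edge (7,23)–(0,24): clear
  edge (0,24)–(0,16): clear
  midpoint (10,25/2) outside
  → clear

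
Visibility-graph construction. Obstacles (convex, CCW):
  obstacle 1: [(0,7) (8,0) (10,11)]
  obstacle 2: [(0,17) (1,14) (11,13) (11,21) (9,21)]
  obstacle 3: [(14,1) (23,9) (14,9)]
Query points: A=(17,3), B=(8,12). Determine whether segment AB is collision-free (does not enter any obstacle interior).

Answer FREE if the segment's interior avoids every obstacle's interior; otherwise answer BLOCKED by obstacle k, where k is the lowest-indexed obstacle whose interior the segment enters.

Obstacle 1 [(0,7) (8,0) (10,11)]:
  edge (0,7)–(8,0): clear
  edge (8,0)–(10,11): crosses AB
  edge (10,11)–(0,7): crosses AB
  → BLOCKED
Obstacle 2 [(0,17) (1,14) (11,13) (11,21) (9,21)]:
  edge (0,17)–(1,14): clear
  edge (1,14)–(11,13): clear
  edge (11,13)–(11,21): clear
  edge (11,21)–(9,21): clear
  edge (9,21)–(0,17): clear
  midpoint (25/2,15/2) outside
  → clear
Obstacle 3 [(14,1) (23,9) (14,9)]:
  edge (14,1)–(23,9): crosses AB
  edge (23,9)–(14,9): clear
  edge (14,9)–(14,1): crosses AB
  → BLOCKED

BLOCKED by obstacle 1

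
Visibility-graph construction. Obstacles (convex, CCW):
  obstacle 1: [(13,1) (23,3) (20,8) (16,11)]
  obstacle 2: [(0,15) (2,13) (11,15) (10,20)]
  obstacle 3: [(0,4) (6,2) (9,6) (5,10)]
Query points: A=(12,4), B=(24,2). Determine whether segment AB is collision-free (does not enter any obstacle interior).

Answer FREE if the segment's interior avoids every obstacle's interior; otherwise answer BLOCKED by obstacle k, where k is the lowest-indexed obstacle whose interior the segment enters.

Obstacle 1 [(13,1) (23,3) (20,8) (16,11)]:
  edge (13,1)–(23,3): crosses AB
  edge (23,3)–(20,8): clear
  edge (20,8)–(16,11): clear
  edge (16,11)–(13,1): crosses AB
  → BLOCKED
Obstacle 2 [(0,15) (2,13) (11,15) (10,20)]:
  edge (0,15)–(2,13): clear
  edge (2,13)–(11,15): clear
  edge (11,15)–(10,20): clear
  edge (10,20)–(0,15): clear
  midpoint (18,3) outside
  → clear
Obstacle 3 [(0,4) (6,2) (9,6) (5,10)]:
  edge (0,4)–(6,2): clear
  edge (6,2)–(9,6): clear
  edge (9,6)–(5,10): clear
  edge (5,10)–(0,4): clear
  midpoint (18,3) outside
  → clear

BLOCKED by obstacle 1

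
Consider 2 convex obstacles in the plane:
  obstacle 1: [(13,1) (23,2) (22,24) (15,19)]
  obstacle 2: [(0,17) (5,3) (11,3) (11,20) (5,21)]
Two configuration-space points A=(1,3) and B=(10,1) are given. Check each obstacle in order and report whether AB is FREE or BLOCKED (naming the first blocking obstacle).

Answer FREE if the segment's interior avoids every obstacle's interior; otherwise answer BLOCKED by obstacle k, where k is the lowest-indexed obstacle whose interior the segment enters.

Obstacle 1 [(13,1) (23,2) (22,24) (15,19)]:
  edge (13,1)–(23,2): clear
  edge (23,2)–(22,24): clear
  edge (22,24)–(15,19): clear
  edge (15,19)–(13,1): clear
  midpoint (11/2,2) outside
  → clear
Obstacle 2 [(0,17) (5,3) (11,3) (11,20) (5,21)]:
  edge (0,17)–(5,3): clear
  edge (5,3)–(11,3): clear
  edge (11,3)–(11,20): clear
  edge (11,20)–(5,21): clear
  edge (5,21)–(0,17): clear
  midpoint (11/2,2) outside
  → clear

FREE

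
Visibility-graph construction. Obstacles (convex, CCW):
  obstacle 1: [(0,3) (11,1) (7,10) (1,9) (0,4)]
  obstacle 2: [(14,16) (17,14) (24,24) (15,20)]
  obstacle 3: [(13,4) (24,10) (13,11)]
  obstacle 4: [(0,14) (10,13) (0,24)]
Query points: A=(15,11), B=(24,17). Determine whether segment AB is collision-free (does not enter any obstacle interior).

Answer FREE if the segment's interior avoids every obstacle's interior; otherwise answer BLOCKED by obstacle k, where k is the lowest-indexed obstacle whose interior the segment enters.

Obstacle 1 [(0,3) (11,1) (7,10) (1,9) (0,4)]:
  edge (0,3)–(11,1): clear
  edge (11,1)–(7,10): clear
  edge (7,10)–(1,9): clear
  edge (1,9)–(0,4): clear
  edge (0,4)–(0,3): clear
  midpoint (39/2,14) outside
  → clear
Obstacle 2 [(14,16) (17,14) (24,24) (15,20)]:
  edge (14,16)–(17,14): clear
  edge (17,14)–(24,24): clear
  edge (24,24)–(15,20): clear
  edge (15,20)–(14,16): clear
  midpoint (39/2,14) outside
  → clear
Obstacle 3 [(13,4) (24,10) (13,11)]:
  edge (13,4)–(24,10): clear
  edge (24,10)–(13,11): clear
  edge (13,11)–(13,4): clear
  midpoint (39/2,14) outside
  → clear
Obstacle 4 [(0,14) (10,13) (0,24)]:
  edge (0,14)–(10,13): clear
  edge (10,13)–(0,24): clear
  edge (0,24)–(0,14): clear
  midpoint (39/2,14) outside
  → clear

FREE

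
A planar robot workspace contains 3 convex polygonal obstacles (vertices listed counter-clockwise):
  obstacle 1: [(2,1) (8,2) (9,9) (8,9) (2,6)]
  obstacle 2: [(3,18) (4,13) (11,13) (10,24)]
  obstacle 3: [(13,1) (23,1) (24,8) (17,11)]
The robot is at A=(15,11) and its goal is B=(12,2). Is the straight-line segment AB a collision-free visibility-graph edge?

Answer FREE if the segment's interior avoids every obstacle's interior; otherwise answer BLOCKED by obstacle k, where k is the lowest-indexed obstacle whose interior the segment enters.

Obstacle 1 [(2,1) (8,2) (9,9) (8,9) (2,6)]:
  edge (2,1)–(8,2): clear
  edge (8,2)–(9,9): clear
  edge (9,9)–(8,9): clear
  edge (8,9)–(2,6): clear
  edge (2,6)–(2,1): clear
  midpoint (27/2,13/2) outside
  → clear
Obstacle 2 [(3,18) (4,13) (11,13) (10,24)]:
  edge (3,18)–(4,13): clear
  edge (4,13)–(11,13): clear
  edge (11,13)–(10,24): clear
  edge (10,24)–(3,18): clear
  midpoint (27/2,13/2) outside
  → clear
Obstacle 3 [(13,1) (23,1) (24,8) (17,11)]:
  edge (13,1)–(23,1): clear
  edge (23,1)–(24,8): clear
  edge (24,8)–(17,11): clear
  edge (17,11)–(13,1): clear
  midpoint (27/2,13/2) outside
  → clear

FREE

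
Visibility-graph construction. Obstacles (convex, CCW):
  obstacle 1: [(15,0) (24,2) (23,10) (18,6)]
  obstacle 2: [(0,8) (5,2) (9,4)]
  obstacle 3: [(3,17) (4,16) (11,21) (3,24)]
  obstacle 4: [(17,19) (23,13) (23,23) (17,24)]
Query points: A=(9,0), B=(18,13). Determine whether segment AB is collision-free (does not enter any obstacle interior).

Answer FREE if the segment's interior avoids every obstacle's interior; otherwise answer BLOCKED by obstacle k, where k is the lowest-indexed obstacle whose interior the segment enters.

Obstacle 1 [(15,0) (24,2) (23,10) (18,6)]:
  edge (15,0)–(24,2): clear
  edge (24,2)–(23,10): clear
  edge (23,10)–(18,6): clear
  edge (18,6)–(15,0): clear
  midpoint (27/2,13/2) outside
  → clear
Obstacle 2 [(0,8) (5,2) (9,4)]:
  edge (0,8)–(5,2): clear
  edge (5,2)–(9,4): clear
  edge (9,4)–(0,8): clear
  midpoint (27/2,13/2) outside
  → clear
Obstacle 3 [(3,17) (4,16) (11,21) (3,24)]:
  edge (3,17)–(4,16): clear
  edge (4,16)–(11,21): clear
  edge (11,21)–(3,24): clear
  edge (3,24)–(3,17): clear
  midpoint (27/2,13/2) outside
  → clear
Obstacle 4 [(17,19) (23,13) (23,23) (17,24)]:
  edge (17,19)–(23,13): clear
  edge (23,13)–(23,23): clear
  edge (23,23)–(17,24): clear
  edge (17,24)–(17,19): clear
  midpoint (27/2,13/2) outside
  → clear

FREE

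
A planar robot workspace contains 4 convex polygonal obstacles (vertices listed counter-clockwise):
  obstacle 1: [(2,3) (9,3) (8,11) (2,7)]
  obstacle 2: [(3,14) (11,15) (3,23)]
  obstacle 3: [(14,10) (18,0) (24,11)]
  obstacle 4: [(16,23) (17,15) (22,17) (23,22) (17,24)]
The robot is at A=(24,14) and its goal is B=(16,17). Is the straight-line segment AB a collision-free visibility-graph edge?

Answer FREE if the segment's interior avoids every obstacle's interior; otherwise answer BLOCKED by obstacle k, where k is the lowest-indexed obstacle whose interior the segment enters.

Obstacle 1 [(2,3) (9,3) (8,11) (2,7)]:
  edge (2,3)–(9,3): clear
  edge (9,3)–(8,11): clear
  edge (8,11)–(2,7): clear
  edge (2,7)–(2,3): clear
  midpoint (20,31/2) outside
  → clear
Obstacle 2 [(3,14) (11,15) (3,23)]:
  edge (3,14)–(11,15): clear
  edge (11,15)–(3,23): clear
  edge (3,23)–(3,14): clear
  midpoint (20,31/2) outside
  → clear
Obstacle 3 [(14,10) (18,0) (24,11)]:
  edge (14,10)–(18,0): clear
  edge (18,0)–(24,11): clear
  edge (24,11)–(14,10): clear
  midpoint (20,31/2) outside
  → clear
Obstacle 4 [(16,23) (17,15) (22,17) (23,22) (17,24)]:
  edge (16,23)–(17,15): crosses AB
  edge (17,15)–(22,17): crosses AB
  edge (22,17)–(23,22): clear
  edge (23,22)–(17,24): clear
  edge (17,24)–(16,23): clear
  → BLOCKED

BLOCKED by obstacle 4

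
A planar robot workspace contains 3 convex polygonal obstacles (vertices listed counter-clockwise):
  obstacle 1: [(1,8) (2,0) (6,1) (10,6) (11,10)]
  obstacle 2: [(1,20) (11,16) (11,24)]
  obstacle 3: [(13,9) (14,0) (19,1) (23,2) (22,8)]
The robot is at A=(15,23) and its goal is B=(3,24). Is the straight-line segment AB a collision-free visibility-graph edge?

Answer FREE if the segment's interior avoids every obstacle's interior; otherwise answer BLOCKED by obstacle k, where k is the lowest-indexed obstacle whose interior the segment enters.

Obstacle 1 [(1,8) (2,0) (6,1) (10,6) (11,10)]:
  edge (1,8)–(2,0): clear
  edge (2,0)–(6,1): clear
  edge (6,1)–(10,6): clear
  edge (10,6)–(11,10): clear
  edge (11,10)–(1,8): clear
  midpoint (9,47/2) outside
  → clear
Obstacle 2 [(1,20) (11,16) (11,24)]:
  edge (1,20)–(11,16): clear
  edge (11,16)–(11,24): crosses AB
  edge (11,24)–(1,20): crosses AB
  → BLOCKED
Obstacle 3 [(13,9) (14,0) (19,1) (23,2) (22,8)]:
  edge (13,9)–(14,0): clear
  edge (14,0)–(19,1): clear
  edge (19,1)–(23,2): clear
  edge (23,2)–(22,8): clear
  edge (22,8)–(13,9): clear
  midpoint (9,47/2) outside
  → clear

BLOCKED by obstacle 2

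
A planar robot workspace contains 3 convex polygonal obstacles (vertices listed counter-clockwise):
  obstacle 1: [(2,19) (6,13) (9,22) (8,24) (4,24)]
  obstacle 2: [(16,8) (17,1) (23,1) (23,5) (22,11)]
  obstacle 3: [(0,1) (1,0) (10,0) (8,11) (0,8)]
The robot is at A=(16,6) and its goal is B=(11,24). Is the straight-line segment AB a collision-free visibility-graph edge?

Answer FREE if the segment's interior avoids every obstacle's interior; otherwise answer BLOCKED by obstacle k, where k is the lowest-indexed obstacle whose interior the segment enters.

FREE

Obstacle 1 [(2,19) (6,13) (9,22) (8,24) (4,24)]:
  edge (2,19)–(6,13): clear
  edge (6,13)–(9,22): clear
  edge (9,22)–(8,24): clear
  edge (8,24)–(4,24): clear
  edge (4,24)–(2,19): clear
  midpoint (27/2,15) outside
  → clear
Obstacle 2 [(16,8) (17,1) (23,1) (23,5) (22,11)]:
  edge (16,8)–(17,1): clear
  edge (17,1)–(23,1): clear
  edge (23,1)–(23,5): clear
  edge (23,5)–(22,11): clear
  edge (22,11)–(16,8): clear
  midpoint (27/2,15) outside
  → clear
Obstacle 3 [(0,1) (1,0) (10,0) (8,11) (0,8)]:
  edge (0,1)–(1,0): clear
  edge (1,0)–(10,0): clear
  edge (10,0)–(8,11): clear
  edge (8,11)–(0,8): clear
  edge (0,8)–(0,1): clear
  midpoint (27/2,15) outside
  → clear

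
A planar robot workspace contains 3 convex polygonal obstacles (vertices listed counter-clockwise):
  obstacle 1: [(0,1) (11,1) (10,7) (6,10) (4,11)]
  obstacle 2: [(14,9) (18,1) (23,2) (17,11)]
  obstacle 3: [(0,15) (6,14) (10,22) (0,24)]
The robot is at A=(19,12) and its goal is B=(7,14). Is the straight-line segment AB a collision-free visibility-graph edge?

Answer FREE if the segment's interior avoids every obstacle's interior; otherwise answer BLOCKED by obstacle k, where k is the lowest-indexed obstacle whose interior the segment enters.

Obstacle 1 [(0,1) (11,1) (10,7) (6,10) (4,11)]:
  edge (0,1)–(11,1): clear
  edge (11,1)–(10,7): clear
  edge (10,7)–(6,10): clear
  edge (6,10)–(4,11): clear
  edge (4,11)–(0,1): clear
  midpoint (13,13) outside
  → clear
Obstacle 2 [(14,9) (18,1) (23,2) (17,11)]:
  edge (14,9)–(18,1): clear
  edge (18,1)–(23,2): clear
  edge (23,2)–(17,11): clear
  edge (17,11)–(14,9): clear
  midpoint (13,13) outside
  → clear
Obstacle 3 [(0,15) (6,14) (10,22) (0,24)]:
  edge (0,15)–(6,14): clear
  edge (6,14)–(10,22): clear
  edge (10,22)–(0,24): clear
  edge (0,24)–(0,15): clear
  midpoint (13,13) outside
  → clear

FREE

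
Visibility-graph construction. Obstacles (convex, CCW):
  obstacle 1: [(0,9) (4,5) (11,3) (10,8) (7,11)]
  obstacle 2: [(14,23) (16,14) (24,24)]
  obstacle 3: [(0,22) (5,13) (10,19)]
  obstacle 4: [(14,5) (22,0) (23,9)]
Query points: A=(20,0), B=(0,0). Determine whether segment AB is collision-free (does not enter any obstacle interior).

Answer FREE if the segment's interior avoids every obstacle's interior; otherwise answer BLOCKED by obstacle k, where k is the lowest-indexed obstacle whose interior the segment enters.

FREE

Obstacle 1 [(0,9) (4,5) (11,3) (10,8) (7,11)]:
  edge (0,9)–(4,5): clear
  edge (4,5)–(11,3): clear
  edge (11,3)–(10,8): clear
  edge (10,8)–(7,11): clear
  edge (7,11)–(0,9): clear
  midpoint (10,0) outside
  → clear
Obstacle 2 [(14,23) (16,14) (24,24)]:
  edge (14,23)–(16,14): clear
  edge (16,14)–(24,24): clear
  edge (24,24)–(14,23): clear
  midpoint (10,0) outside
  → clear
Obstacle 3 [(0,22) (5,13) (10,19)]:
  edge (0,22)–(5,13): clear
  edge (5,13)–(10,19): clear
  edge (10,19)–(0,22): clear
  midpoint (10,0) outside
  → clear
Obstacle 4 [(14,5) (22,0) (23,9)]:
  edge (14,5)–(22,0): clear
  edge (22,0)–(23,9): clear
  edge (23,9)–(14,5): clear
  midpoint (10,0) outside
  → clear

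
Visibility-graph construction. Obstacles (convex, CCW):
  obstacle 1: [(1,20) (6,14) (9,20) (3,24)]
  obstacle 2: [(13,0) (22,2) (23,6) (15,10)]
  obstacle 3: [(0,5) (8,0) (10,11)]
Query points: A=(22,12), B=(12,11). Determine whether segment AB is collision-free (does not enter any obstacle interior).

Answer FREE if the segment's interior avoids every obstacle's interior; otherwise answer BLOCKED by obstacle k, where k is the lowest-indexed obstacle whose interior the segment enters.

Obstacle 1 [(1,20) (6,14) (9,20) (3,24)]:
  edge (1,20)–(6,14): clear
  edge (6,14)–(9,20): clear
  edge (9,20)–(3,24): clear
  edge (3,24)–(1,20): clear
  midpoint (17,23/2) outside
  → clear
Obstacle 2 [(13,0) (22,2) (23,6) (15,10)]:
  edge (13,0)–(22,2): clear
  edge (22,2)–(23,6): clear
  edge (23,6)–(15,10): clear
  edge (15,10)–(13,0): clear
  midpoint (17,23/2) outside
  → clear
Obstacle 3 [(0,5) (8,0) (10,11)]:
  edge (0,5)–(8,0): clear
  edge (8,0)–(10,11): clear
  edge (10,11)–(0,5): clear
  midpoint (17,23/2) outside
  → clear

FREE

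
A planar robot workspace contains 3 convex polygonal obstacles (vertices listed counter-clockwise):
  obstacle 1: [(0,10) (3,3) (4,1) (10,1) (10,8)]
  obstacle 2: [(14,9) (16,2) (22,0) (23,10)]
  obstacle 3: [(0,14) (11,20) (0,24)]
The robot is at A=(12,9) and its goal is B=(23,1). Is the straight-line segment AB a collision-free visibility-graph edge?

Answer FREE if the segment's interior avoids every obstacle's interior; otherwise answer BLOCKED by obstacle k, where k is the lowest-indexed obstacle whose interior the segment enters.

BLOCKED by obstacle 2

Obstacle 1 [(0,10) (3,3) (4,1) (10,1) (10,8)]:
  edge (0,10)–(3,3): clear
  edge (3,3)–(4,1): clear
  edge (4,1)–(10,1): clear
  edge (10,1)–(10,8): clear
  edge (10,8)–(0,10): clear
  midpoint (35/2,5) outside
  → clear
Obstacle 2 [(14,9) (16,2) (22,0) (23,10)]:
  edge (14,9)–(16,2): crosses AB
  edge (16,2)–(22,0): clear
  edge (22,0)–(23,10): crosses AB
  edge (23,10)–(14,9): clear
  → BLOCKED
Obstacle 3 [(0,14) (11,20) (0,24)]:
  edge (0,14)–(11,20): clear
  edge (11,20)–(0,24): clear
  edge (0,24)–(0,14): clear
  midpoint (35/2,5) outside
  → clear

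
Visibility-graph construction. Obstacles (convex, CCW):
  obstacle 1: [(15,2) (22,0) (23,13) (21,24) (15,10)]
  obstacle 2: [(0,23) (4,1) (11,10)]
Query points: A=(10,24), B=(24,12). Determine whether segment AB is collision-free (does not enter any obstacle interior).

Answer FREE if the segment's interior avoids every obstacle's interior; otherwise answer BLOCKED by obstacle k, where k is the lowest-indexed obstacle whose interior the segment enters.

Obstacle 1 [(15,2) (22,0) (23,13) (21,24) (15,10)]:
  edge (15,2)–(22,0): clear
  edge (22,0)–(23,13): crosses AB
  edge (23,13)–(21,24): clear
  edge (21,24)–(15,10): crosses AB
  edge (15,10)–(15,2): clear
  → BLOCKED
Obstacle 2 [(0,23) (4,1) (11,10)]:
  edge (0,23)–(4,1): clear
  edge (4,1)–(11,10): clear
  edge (11,10)–(0,23): clear
  midpoint (17,18) outside
  → clear

BLOCKED by obstacle 1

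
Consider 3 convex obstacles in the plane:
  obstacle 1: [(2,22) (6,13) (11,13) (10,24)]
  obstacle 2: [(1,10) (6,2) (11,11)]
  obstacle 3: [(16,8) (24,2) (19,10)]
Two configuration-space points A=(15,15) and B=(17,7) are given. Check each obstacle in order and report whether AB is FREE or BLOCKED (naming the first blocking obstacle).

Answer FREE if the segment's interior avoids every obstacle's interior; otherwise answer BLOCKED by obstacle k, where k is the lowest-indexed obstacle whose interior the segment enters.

Obstacle 1 [(2,22) (6,13) (11,13) (10,24)]:
  edge (2,22)–(6,13): clear
  edge (6,13)–(11,13): clear
  edge (11,13)–(10,24): clear
  edge (10,24)–(2,22): clear
  midpoint (16,11) outside
  → clear
Obstacle 2 [(1,10) (6,2) (11,11)]:
  edge (1,10)–(6,2): clear
  edge (6,2)–(11,11): clear
  edge (11,11)–(1,10): clear
  midpoint (16,11) outside
  → clear
Obstacle 3 [(16,8) (24,2) (19,10)]:
  edge (16,8)–(24,2): crosses AB
  edge (24,2)–(19,10): clear
  edge (19,10)–(16,8): crosses AB
  → BLOCKED

BLOCKED by obstacle 3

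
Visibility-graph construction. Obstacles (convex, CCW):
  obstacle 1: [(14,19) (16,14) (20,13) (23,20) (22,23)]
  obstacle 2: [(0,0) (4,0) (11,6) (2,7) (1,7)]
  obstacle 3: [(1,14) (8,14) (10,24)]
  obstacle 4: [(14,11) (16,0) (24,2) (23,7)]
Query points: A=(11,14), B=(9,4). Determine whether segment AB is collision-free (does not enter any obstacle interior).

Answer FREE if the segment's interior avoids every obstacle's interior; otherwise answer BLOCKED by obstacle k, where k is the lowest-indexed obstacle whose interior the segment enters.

BLOCKED by obstacle 2

Obstacle 1 [(14,19) (16,14) (20,13) (23,20) (22,23)]:
  edge (14,19)–(16,14): clear
  edge (16,14)–(20,13): clear
  edge (20,13)–(23,20): clear
  edge (23,20)–(22,23): clear
  edge (22,23)–(14,19): clear
  midpoint (10,9) outside
  → clear
Obstacle 2 [(0,0) (4,0) (11,6) (2,7) (1,7)]:
  edge (0,0)–(4,0): clear
  edge (4,0)–(11,6): crosses AB
  edge (11,6)–(2,7): crosses AB
  edge (2,7)–(1,7): clear
  edge (1,7)–(0,0): clear
  → BLOCKED
Obstacle 3 [(1,14) (8,14) (10,24)]:
  edge (1,14)–(8,14): clear
  edge (8,14)–(10,24): clear
  edge (10,24)–(1,14): clear
  midpoint (10,9) outside
  → clear
Obstacle 4 [(14,11) (16,0) (24,2) (23,7)]:
  edge (14,11)–(16,0): clear
  edge (16,0)–(24,2): clear
  edge (24,2)–(23,7): clear
  edge (23,7)–(14,11): clear
  midpoint (10,9) outside
  → clear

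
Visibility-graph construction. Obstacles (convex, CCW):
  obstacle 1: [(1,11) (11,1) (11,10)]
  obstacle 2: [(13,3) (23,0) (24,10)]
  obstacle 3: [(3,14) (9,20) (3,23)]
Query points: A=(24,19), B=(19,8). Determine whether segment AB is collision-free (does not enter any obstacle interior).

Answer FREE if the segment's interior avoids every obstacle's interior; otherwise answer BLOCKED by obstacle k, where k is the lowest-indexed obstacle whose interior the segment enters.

FREE

Obstacle 1 [(1,11) (11,1) (11,10)]:
  edge (1,11)–(11,1): clear
  edge (11,1)–(11,10): clear
  edge (11,10)–(1,11): clear
  midpoint (43/2,27/2) outside
  → clear
Obstacle 2 [(13,3) (23,0) (24,10)]:
  edge (13,3)–(23,0): clear
  edge (23,0)–(24,10): clear
  edge (24,10)–(13,3): clear
  midpoint (43/2,27/2) outside
  → clear
Obstacle 3 [(3,14) (9,20) (3,23)]:
  edge (3,14)–(9,20): clear
  edge (9,20)–(3,23): clear
  edge (3,23)–(3,14): clear
  midpoint (43/2,27/2) outside
  → clear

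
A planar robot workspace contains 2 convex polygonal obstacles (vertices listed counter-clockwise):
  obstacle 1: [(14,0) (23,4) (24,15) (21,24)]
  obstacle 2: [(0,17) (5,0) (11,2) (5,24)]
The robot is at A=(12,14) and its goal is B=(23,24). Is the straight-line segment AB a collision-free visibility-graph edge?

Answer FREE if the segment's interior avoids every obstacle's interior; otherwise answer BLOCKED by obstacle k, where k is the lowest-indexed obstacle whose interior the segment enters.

BLOCKED by obstacle 1

Obstacle 1 [(14,0) (23,4) (24,15) (21,24)]:
  edge (14,0)–(23,4): clear
  edge (23,4)–(24,15): clear
  edge (24,15)–(21,24): crosses AB
  edge (21,24)–(14,0): crosses AB
  → BLOCKED
Obstacle 2 [(0,17) (5,0) (11,2) (5,24)]:
  edge (0,17)–(5,0): clear
  edge (5,0)–(11,2): clear
  edge (11,2)–(5,24): clear
  edge (5,24)–(0,17): clear
  midpoint (35/2,19) outside
  → clear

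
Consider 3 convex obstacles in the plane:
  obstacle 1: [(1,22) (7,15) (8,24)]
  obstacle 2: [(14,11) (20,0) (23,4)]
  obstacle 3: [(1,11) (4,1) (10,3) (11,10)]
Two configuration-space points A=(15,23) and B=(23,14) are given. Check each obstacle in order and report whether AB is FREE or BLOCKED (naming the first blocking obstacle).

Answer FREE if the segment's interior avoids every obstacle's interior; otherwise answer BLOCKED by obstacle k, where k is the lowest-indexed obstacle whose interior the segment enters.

FREE

Obstacle 1 [(1,22) (7,15) (8,24)]:
  edge (1,22)–(7,15): clear
  edge (7,15)–(8,24): clear
  edge (8,24)–(1,22): clear
  midpoint (19,37/2) outside
  → clear
Obstacle 2 [(14,11) (20,0) (23,4)]:
  edge (14,11)–(20,0): clear
  edge (20,0)–(23,4): clear
  edge (23,4)–(14,11): clear
  midpoint (19,37/2) outside
  → clear
Obstacle 3 [(1,11) (4,1) (10,3) (11,10)]:
  edge (1,11)–(4,1): clear
  edge (4,1)–(10,3): clear
  edge (10,3)–(11,10): clear
  edge (11,10)–(1,11): clear
  midpoint (19,37/2) outside
  → clear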